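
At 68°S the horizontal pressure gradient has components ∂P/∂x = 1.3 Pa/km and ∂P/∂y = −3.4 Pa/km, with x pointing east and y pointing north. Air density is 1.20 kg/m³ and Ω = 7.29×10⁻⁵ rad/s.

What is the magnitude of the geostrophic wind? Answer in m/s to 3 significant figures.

Coriolis parameter at 68°S:
f = 2Ω sin φ = 2 × 7.29×10⁻⁵ × sin 68° = 1.35×10⁻⁴ s⁻¹
In the Southern Hemisphere f is negative: f = −1.35×10⁻⁴ s⁻¹.
Component geostrophic relations (x east, y north):
u_g = −(1/(fρ)) ∂P/∂y,  v_g = (1/(fρ)) ∂P/∂x
u_g = −(−3.4×10⁻³)/(−1.35×10⁻⁴ × 1.20) = −21.0 m/s;  v_g = (1.3×10⁻³)/(−1.35×10⁻⁴ × 1.20) = −8.01 m/s
|V_g| = √(u_g² + v_g²) = 22.4 m/s

22.4 m/s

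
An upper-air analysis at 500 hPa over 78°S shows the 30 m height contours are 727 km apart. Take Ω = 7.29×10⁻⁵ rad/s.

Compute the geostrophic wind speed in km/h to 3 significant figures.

Coriolis parameter at 78°S:
f = 2Ω sin φ = 2 × 7.29×10⁻⁵ × sin 78° = 1.43×10⁻⁴ s⁻¹
Height gradient: |∂Z/∂n| = 30 m / 727000 m = 4.13×10⁻⁵
On a pressure surface, geostrophic balance gives V_g = (g/f)|∂Z/∂n|:
V_g = 9.81 × 4.13×10⁻⁵ / 1.43×10⁻⁴ = 2.84 m/s
Converting: 2.84 m/s × 3.6 = 10.2 km/h

10.2 km/h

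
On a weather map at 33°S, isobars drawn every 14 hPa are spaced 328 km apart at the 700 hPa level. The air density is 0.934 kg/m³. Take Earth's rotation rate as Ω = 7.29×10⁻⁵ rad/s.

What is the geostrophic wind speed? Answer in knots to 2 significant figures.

Coriolis parameter at 33°S:
f = 2Ω sin φ = 2 × 7.29×10⁻⁵ × sin 33° = 7.94×10⁻⁵ s⁻¹
Pressure gradient: |∂P/∂n| = 1400 Pa / 328000 m = 4.27×10⁻³ Pa/m
Geostrophic balance (pressure-gradient force = Coriolis force):
V_g = (1/(fρ)) |∂P/∂n| = 4.27×10⁻³ / (7.94×10⁻⁵ × 0.934) = 57.5 m/s
Converting: 57.5 m/s × 1.944 = 110 knots

110 knots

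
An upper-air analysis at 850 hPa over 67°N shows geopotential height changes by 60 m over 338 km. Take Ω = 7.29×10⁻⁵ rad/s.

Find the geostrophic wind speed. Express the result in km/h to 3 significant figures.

Coriolis parameter at 67°N:
f = 2Ω sin φ = 2 × 7.29×10⁻⁵ × sin 67° = 1.34×10⁻⁴ s⁻¹
Height gradient: |∂Z/∂n| = 60 m / 338000 m = 1.78×10⁻⁴
On a pressure surface, geostrophic balance gives V_g = (g/f)|∂Z/∂n|:
V_g = 9.81 × 1.78×10⁻⁴ / 1.34×10⁻⁴ = 13.0 m/s
Converting: 13.0 m/s × 3.6 = 46.7 km/h

46.7 km/h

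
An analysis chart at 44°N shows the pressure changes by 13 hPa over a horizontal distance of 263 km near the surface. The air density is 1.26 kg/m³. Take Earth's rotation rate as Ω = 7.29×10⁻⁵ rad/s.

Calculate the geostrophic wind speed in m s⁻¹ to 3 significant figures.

Coriolis parameter at 44°N:
f = 2Ω sin φ = 2 × 7.29×10⁻⁵ × sin 44° = 1.01×10⁻⁴ s⁻¹
Pressure gradient: |∂P/∂n| = 1300 Pa / 263000 m = 4.94×10⁻³ Pa/m
Geostrophic balance (pressure-gradient force = Coriolis force):
V_g = (1/(fρ)) |∂P/∂n| = 4.94×10⁻³ / (1.01×10⁻⁴ × 1.26) = 38.7 m/s

38.7 m s⁻¹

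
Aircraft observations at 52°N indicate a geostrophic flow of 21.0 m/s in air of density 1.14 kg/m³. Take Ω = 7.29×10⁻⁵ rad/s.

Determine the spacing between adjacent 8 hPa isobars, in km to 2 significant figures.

290 km

Coriolis parameter at 52°N:
f = 2Ω sin φ = 2 × 7.29×10⁻⁵ × sin 52° = 1.15×10⁻⁴ s⁻¹
Geostrophic balance rearranged: |∂P/∂n| = f ρ V_g
|∂P/∂n| = 1.15×10⁻⁴ × 1.14 × 21.0 = 2.75×10⁻³ Pa/m
Isobar spacing: Δn = ΔP/|∂P/∂n| = 800 Pa / 2.75×10⁻³ Pa/m = 290855 m ≈ 290 km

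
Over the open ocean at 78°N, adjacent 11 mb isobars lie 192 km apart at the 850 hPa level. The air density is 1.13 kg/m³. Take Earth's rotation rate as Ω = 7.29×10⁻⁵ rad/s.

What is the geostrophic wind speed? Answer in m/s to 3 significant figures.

35.6 m/s

Coriolis parameter at 78°N:
f = 2Ω sin φ = 2 × 7.29×10⁻⁵ × sin 78° = 1.43×10⁻⁴ s⁻¹
Pressure gradient: |∂P/∂n| = 1100 Pa / 192000 m = 5.73×10⁻³ Pa/m
Geostrophic balance (pressure-gradient force = Coriolis force):
V_g = (1/(fρ)) |∂P/∂n| = 5.73×10⁻³ / (1.43×10⁻⁴ × 1.13) = 35.6 m/s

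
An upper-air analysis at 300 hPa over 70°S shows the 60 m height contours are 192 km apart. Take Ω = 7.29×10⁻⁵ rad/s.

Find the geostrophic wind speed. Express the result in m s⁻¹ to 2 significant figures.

22 m s⁻¹

Coriolis parameter at 70°S:
f = 2Ω sin φ = 2 × 7.29×10⁻⁵ × sin 70° = 1.37×10⁻⁴ s⁻¹
Height gradient: |∂Z/∂n| = 60 m / 192000 m = 3.12×10⁻⁴
On a pressure surface, geostrophic balance gives V_g = (g/f)|∂Z/∂n|:
V_g = 9.81 × 3.12×10⁻⁴ / 1.37×10⁻⁴ = 22.4 m/s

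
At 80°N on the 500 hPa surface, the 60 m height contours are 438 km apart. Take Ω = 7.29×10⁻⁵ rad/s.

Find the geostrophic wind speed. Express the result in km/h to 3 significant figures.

Coriolis parameter at 80°N:
f = 2Ω sin φ = 2 × 7.29×10⁻⁵ × sin 80° = 1.44×10⁻⁴ s⁻¹
Height gradient: |∂Z/∂n| = 60 m / 438000 m = 1.37×10⁻⁴
On a pressure surface, geostrophic balance gives V_g = (g/f)|∂Z/∂n|:
V_g = 9.81 × 1.37×10⁻⁴ / 1.44×10⁻⁴ = 9.36 m/s
Converting: 9.36 m/s × 3.6 = 33.7 km/h

33.7 km/h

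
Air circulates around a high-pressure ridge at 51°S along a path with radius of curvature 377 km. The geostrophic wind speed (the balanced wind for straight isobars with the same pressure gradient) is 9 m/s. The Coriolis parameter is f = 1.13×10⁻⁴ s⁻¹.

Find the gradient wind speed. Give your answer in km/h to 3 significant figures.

Around a high, pressure-gradient force acts outward with centrifugal, so Coriolis balances both:
fV = (1/ρ)|∂P/∂n| + V²/R  →  V² − fR·V + fR·V_g = 0
With fR = 1.13×10⁻⁴ × 377×10³ m = 42.6 m/s:
V = [fR − √((fR)² − 4 fR V_g)]/2 = [42.6 − √(42.6² − 4×42.6×9)]/2 = 12.9 m/s
Supergeostrophic (V > V_g = 9 m/s), as expected around a high.
Converting: 12.9 m/s × 3.6 = 46.5 km/h

46.5 km/h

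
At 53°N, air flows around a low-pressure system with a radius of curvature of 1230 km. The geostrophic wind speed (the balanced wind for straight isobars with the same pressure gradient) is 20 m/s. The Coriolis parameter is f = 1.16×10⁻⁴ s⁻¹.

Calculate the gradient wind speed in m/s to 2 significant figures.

18 m/s

Around a low, centrifugal force acts outward with Coriolis, so pressure-gradient force balances both:
(1/ρ)|∂P/∂n| = fV + V²/R  →  V² + fR·V − fR·V_g = 0
With fR = 1.16×10⁻⁴ × 1230×10³ m = 143 m/s:
V = [−fR + √((fR)² + 4 fR V_g)]/2 = [−143 + √(143² + 4×143×20)]/2 = 17.8 m/s
Subgeostrophic (V < V_g = 20 m/s), as expected around a low.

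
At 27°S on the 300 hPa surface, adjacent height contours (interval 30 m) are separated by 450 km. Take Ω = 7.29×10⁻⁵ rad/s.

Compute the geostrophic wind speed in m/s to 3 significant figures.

Coriolis parameter at 27°S:
f = 2Ω sin φ = 2 × 7.29×10⁻⁵ × sin 27° = 6.62×10⁻⁵ s⁻¹
Height gradient: |∂Z/∂n| = 30 m / 450000 m = 6.67×10⁻⁵
On a pressure surface, geostrophic balance gives V_g = (g/f)|∂Z/∂n|:
V_g = 9.81 × 6.67×10⁻⁵ / 6.62×10⁻⁵ = 9.88 m/s

9.88 m/s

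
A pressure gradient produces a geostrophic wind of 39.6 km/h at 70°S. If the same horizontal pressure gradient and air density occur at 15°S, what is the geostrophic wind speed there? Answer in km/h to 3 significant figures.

With the same pressure gradient and density, V_g ∝ 1/f ∝ 1/sin φ.
V₂ = V₁ · sin φ₁ / sin φ₂ = 39.6 × sin 70° / sin 15°
V₂ = 39.6 × 0.9397/0.2588 = 144 km/h

144 km/h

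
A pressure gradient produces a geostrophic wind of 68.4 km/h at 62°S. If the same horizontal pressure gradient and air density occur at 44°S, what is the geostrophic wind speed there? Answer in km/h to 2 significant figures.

87 km/h

With the same pressure gradient and density, V_g ∝ 1/f ∝ 1/sin φ.
V₂ = V₁ · sin φ₁ / sin φ₂ = 68.4 × sin 62° / sin 44°
V₂ = 68.4 × 0.8829/0.6947 = 87 km/h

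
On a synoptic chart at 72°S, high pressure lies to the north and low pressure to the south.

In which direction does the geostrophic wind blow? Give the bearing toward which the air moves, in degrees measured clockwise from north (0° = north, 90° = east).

090°

The pressure-gradient force points toward the south (bearing 180°).
Geostrophic balance: in the Southern Hemisphere the Coriolis force deflects motion to the left, so the geostrophic wind blows 90° to the left of the pressure-gradient force (low pressure on the right).
Rotating 180° by 90° counterclockwise gives 090° — the wind blows toward the east.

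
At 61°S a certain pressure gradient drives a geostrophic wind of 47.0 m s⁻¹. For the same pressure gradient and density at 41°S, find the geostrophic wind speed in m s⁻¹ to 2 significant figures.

63 m s⁻¹

With the same pressure gradient and density, V_g ∝ 1/f ∝ 1/sin φ.
V₂ = V₁ · sin φ₁ / sin φ₂ = 47.0 × sin 61° / sin 41°
V₂ = 47.0 × 0.8746/0.6561 = 63 m s⁻¹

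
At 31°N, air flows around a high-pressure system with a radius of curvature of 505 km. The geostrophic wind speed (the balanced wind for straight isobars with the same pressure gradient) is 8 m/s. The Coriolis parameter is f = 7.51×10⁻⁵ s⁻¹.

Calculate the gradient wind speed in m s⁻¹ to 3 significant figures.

Around a high, pressure-gradient force acts outward with centrifugal, so Coriolis balances both:
fV = (1/ρ)|∂P/∂n| + V²/R  →  V² − fR·V + fR·V_g = 0
With fR = 7.51×10⁻⁵ × 505×10³ m = 37.9 m/s:
V = [fR − √((fR)² − 4 fR V_g)]/2 = [37.9 − √(37.9² − 4×37.9×8)]/2 = 11.5 m/s
Supergeostrophic (V > V_g = 8 m/s), as expected around a high.

11.5 m s⁻¹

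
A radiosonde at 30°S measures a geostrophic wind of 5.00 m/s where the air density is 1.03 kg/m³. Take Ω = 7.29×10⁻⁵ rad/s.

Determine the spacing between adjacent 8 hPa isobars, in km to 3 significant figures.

2130 km

Coriolis parameter at 30°S:
f = 2Ω sin φ = 2 × 7.29×10⁻⁵ × sin 30° = 7.29×10⁻⁵ s⁻¹
Geostrophic balance rearranged: |∂P/∂n| = f ρ V_g
|∂P/∂n| = 7.29×10⁻⁵ × 1.03 × 5.00 = 3.75×10⁻⁴ Pa/m
Isobar spacing: Δn = ΔP/|∂P/∂n| = 800 Pa / 3.75×10⁻⁴ Pa/m = 2130862 m ≈ 2130 km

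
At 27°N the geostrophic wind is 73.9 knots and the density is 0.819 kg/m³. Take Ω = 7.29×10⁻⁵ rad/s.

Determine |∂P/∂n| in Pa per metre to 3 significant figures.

Coriolis parameter at 27°N:
f = 2Ω sin φ = 2 × 7.29×10⁻⁵ × sin 27° = 6.62×10⁻⁵ s⁻¹
Wind speed in SI: 73.9 knots = 38.0 m/s
Geostrophic balance rearranged: |∂P/∂n| = f ρ V_g
|∂P/∂n| = 6.62×10⁻⁵ × 0.819 × 38.0 = 2.06×10⁻³ Pa/m

2.06×10⁻³ Pa/m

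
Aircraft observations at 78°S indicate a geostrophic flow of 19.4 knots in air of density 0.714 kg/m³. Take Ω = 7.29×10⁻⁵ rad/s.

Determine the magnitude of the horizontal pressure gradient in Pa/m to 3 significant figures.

Coriolis parameter at 78°S:
f = 2Ω sin φ = 2 × 7.29×10⁻⁵ × sin 78° = 1.43×10⁻⁴ s⁻¹
Wind speed in SI: 19.4 knots = 9.98 m/s
Geostrophic balance rearranged: |∂P/∂n| = f ρ V_g
|∂P/∂n| = 1.43×10⁻⁴ × 0.714 × 9.98 = 1.02×10⁻³ Pa/m

1.02×10⁻³ Pa/m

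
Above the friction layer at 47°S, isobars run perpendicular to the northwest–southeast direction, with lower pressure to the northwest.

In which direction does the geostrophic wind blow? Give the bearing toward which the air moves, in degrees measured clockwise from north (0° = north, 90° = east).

225°

The pressure-gradient force points toward the northwest (bearing 315°).
Geostrophic balance: in the Southern Hemisphere the Coriolis force deflects motion to the left, so the geostrophic wind blows 90° to the left of the pressure-gradient force (low pressure on the right).
Rotating 315° by 90° counterclockwise gives 225° — the wind blows toward the southwest.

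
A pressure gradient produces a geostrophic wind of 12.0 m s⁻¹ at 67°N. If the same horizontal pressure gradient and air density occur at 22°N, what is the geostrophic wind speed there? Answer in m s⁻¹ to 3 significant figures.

With the same pressure gradient and density, V_g ∝ 1/f ∝ 1/sin φ.
V₂ = V₁ · sin φ₁ / sin φ₂ = 12.0 × sin 67° / sin 22°
V₂ = 12.0 × 0.9205/0.3746 = 29.5 m s⁻¹

29.5 m s⁻¹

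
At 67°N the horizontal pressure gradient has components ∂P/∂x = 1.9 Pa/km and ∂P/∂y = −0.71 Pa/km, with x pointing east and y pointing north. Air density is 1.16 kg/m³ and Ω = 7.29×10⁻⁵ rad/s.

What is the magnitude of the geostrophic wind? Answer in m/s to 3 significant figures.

Coriolis parameter at 67°N:
f = 2Ω sin φ = 2 × 7.29×10⁻⁵ × sin 67° = 1.34×10⁻⁴ s⁻¹
Component geostrophic relations (x east, y north):
u_g = −(1/(fρ)) ∂P/∂y,  v_g = (1/(fρ)) ∂P/∂x
u_g = −(−0.71×10⁻³)/(1.34×10⁻⁴ × 1.16) = 4.56 m/s;  v_g = (1.9×10⁻³)/(1.34×10⁻⁴ × 1.16) = 12.2 m/s
|V_g| = √(u_g² + v_g²) = 13.0 m/s

13.0 m/s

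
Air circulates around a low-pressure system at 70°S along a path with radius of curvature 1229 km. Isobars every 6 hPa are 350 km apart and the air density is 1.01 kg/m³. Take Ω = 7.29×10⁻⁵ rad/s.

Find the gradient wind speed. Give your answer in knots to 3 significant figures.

22.5 knots

Coriolis parameter at 70°S:
f = 2Ω sin φ = 2 × 7.29×10⁻⁵ × sin 70° = 1.37×10⁻⁴ s⁻¹
Pressure gradient: |∂P/∂n| = 600 Pa / 350000 m = 1.71×10⁻³ Pa/m
Geostrophic speed: V_g = |∂P/∂n|/(fρ) = 1.71×10⁻³/(1.37×10⁻⁴ × 1.01) = 12.4 m/s
Around a low, centrifugal force acts outward with Coriolis, so pressure-gradient force balances both:
(1/ρ)|∂P/∂n| = fV + V²/R  →  V² + fR·V − fR·V_g = 0
With fR = 1.37×10⁻⁴ × 1229×10³ m = 168 m/s:
V = [−fR + √((fR)² + 4 fR V_g)]/2 = [−168 + √(168² + 4×168×12.4)]/2 = 11.6 m/s
Subgeostrophic (V < V_g = 12.4 m/s), as expected around a low.
Converting: 11.6 m/s × 1.944 = 22.5 knots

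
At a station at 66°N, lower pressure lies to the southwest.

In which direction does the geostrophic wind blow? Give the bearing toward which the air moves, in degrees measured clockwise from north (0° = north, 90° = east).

The pressure-gradient force points toward the southwest (bearing 225°).
Geostrophic balance: in the Northern Hemisphere the Coriolis force deflects motion to the right, so the geostrophic wind blows 90° to the right of the pressure-gradient force (low pressure on the left).
Rotating 225° by 90° clockwise gives 315° — the wind blows toward the northwest.

315°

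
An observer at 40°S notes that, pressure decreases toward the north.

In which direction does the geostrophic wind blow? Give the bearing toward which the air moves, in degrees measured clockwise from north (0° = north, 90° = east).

270°

The pressure-gradient force points toward the north (bearing 000°).
Geostrophic balance: in the Southern Hemisphere the Coriolis force deflects motion to the left, so the geostrophic wind blows 90° to the left of the pressure-gradient force (low pressure on the right).
Rotating 000° by 90° counterclockwise gives 270° — the wind blows toward the west.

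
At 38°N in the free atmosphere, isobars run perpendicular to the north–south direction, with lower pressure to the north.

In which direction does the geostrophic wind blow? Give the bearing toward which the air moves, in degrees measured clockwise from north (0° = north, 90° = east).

090°

The pressure-gradient force points toward the north (bearing 000°).
Geostrophic balance: in the Northern Hemisphere the Coriolis force deflects motion to the right, so the geostrophic wind blows 90° to the right of the pressure-gradient force (low pressure on the left).
Rotating 000° by 90° clockwise gives 090° — the wind blows toward the east.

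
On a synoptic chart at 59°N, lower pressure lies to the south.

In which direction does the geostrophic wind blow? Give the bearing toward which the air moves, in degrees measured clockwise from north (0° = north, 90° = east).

270°

The pressure-gradient force points toward the south (bearing 180°).
Geostrophic balance: in the Northern Hemisphere the Coriolis force deflects motion to the right, so the geostrophic wind blows 90° to the right of the pressure-gradient force (low pressure on the left).
Rotating 180° by 90° clockwise gives 270° — the wind blows toward the west.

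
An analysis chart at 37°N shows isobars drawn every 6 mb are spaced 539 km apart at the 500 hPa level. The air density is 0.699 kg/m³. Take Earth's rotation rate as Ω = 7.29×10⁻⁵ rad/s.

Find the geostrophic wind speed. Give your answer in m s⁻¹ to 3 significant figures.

Coriolis parameter at 37°N:
f = 2Ω sin φ = 2 × 7.29×10⁻⁵ × sin 37° = 8.77×10⁻⁵ s⁻¹
Pressure gradient: |∂P/∂n| = 600 Pa / 539000 m = 1.11×10⁻³ Pa/m
Geostrophic balance (pressure-gradient force = Coriolis force):
V_g = (1/(fρ)) |∂P/∂n| = 1.11×10⁻³ / (8.77×10⁻⁵ × 0.699) = 18.1 m/s

18.1 m s⁻¹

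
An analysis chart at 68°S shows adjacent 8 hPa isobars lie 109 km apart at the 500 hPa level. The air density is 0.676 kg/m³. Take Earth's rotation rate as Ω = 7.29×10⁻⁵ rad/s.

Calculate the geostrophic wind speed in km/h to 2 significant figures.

290 km/h

Coriolis parameter at 68°S:
f = 2Ω sin φ = 2 × 7.29×10⁻⁵ × sin 68° = 1.35×10⁻⁴ s⁻¹
Pressure gradient: |∂P/∂n| = 800 Pa / 109000 m = 7.34×10⁻³ Pa/m
Geostrophic balance (pressure-gradient force = Coriolis force):
V_g = (1/(fρ)) |∂P/∂n| = 7.34×10⁻³ / (1.35×10⁻⁴ × 0.676) = 80.3 m/s
Converting: 80.3 m/s × 3.6 = 290 km/h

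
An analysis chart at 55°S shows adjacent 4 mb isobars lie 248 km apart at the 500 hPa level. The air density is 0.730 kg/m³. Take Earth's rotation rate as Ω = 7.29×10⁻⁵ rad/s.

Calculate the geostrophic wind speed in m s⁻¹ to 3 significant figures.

18.5 m s⁻¹

Coriolis parameter at 55°S:
f = 2Ω sin φ = 2 × 7.29×10⁻⁵ × sin 55° = 1.19×10⁻⁴ s⁻¹
Pressure gradient: |∂P/∂n| = 400 Pa / 248000 m = 1.61×10⁻³ Pa/m
Geostrophic balance (pressure-gradient force = Coriolis force):
V_g = (1/(fρ)) |∂P/∂n| = 1.61×10⁻³ / (1.19×10⁻⁴ × 0.730) = 18.5 m/s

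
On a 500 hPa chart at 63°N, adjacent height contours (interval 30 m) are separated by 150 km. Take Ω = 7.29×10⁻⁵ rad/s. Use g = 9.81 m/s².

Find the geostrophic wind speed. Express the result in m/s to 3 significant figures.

Coriolis parameter at 63°N:
f = 2Ω sin φ = 2 × 7.29×10⁻⁵ × sin 63° = 1.30×10⁻⁴ s⁻¹
Height gradient: |∂Z/∂n| = 30 m / 150000 m = 2.00×10⁻⁴
On a pressure surface, geostrophic balance gives V_g = (g/f)|∂Z/∂n|:
V_g = 9.81 × 2.00×10⁻⁴ / 1.30×10⁻⁴ = 15.1 m/s

15.1 m/s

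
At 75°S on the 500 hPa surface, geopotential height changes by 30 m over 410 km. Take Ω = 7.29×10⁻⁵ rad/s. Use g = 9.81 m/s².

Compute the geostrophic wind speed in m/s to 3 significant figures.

5.10 m/s

Coriolis parameter at 75°S:
f = 2Ω sin φ = 2 × 7.29×10⁻⁵ × sin 75° = 1.41×10⁻⁴ s⁻¹
Height gradient: |∂Z/∂n| = 30 m / 410000 m = 7.32×10⁻⁵
On a pressure surface, geostrophic balance gives V_g = (g/f)|∂Z/∂n|:
V_g = 9.81 × 7.32×10⁻⁵ / 1.41×10⁻⁴ = 5.10 m/s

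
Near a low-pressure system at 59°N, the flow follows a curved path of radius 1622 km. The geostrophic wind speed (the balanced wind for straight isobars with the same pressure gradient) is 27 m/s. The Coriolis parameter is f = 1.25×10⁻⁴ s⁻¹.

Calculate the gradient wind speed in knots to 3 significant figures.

Around a low, centrifugal force acts outward with Coriolis, so pressure-gradient force balances both:
(1/ρ)|∂P/∂n| = fV + V²/R  →  V² + fR·V − fR·V_g = 0
With fR = 1.25×10⁻⁴ × 1622×10³ m = 203 m/s:
V = [−fR + √((fR)² + 4 fR V_g)]/2 = [−203 + √(203² + 4×203×27)]/2 = 24.1 m/s
Subgeostrophic (V < V_g = 27 m/s), as expected around a low.
Converting: 24.1 m/s × 1.944 = 46.9 knots

46.9 knots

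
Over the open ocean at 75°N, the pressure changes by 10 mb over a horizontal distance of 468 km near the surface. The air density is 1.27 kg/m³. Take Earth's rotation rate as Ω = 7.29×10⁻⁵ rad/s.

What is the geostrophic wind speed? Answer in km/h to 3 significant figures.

Coriolis parameter at 75°N:
f = 2Ω sin φ = 2 × 7.29×10⁻⁵ × sin 75° = 1.41×10⁻⁴ s⁻¹
Pressure gradient: |∂P/∂n| = 1000 Pa / 468000 m = 2.14×10⁻³ Pa/m
Geostrophic balance (pressure-gradient force = Coriolis force):
V_g = (1/(fρ)) |∂P/∂n| = 2.14×10⁻³ / (1.41×10⁻⁴ × 1.27) = 11.9 m/s
Converting: 11.9 m/s × 3.6 = 43.0 km/h

43.0 km/h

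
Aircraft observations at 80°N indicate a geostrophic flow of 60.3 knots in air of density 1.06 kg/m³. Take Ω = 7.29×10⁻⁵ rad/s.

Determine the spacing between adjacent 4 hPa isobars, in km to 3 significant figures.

84.7 km

Coriolis parameter at 80°N:
f = 2Ω sin φ = 2 × 7.29×10⁻⁵ × sin 80° = 1.44×10⁻⁴ s⁻¹
Wind speed in SI: 60.3 knots = 31.0 m/s
Geostrophic balance rearranged: |∂P/∂n| = f ρ V_g
|∂P/∂n| = 1.44×10⁻⁴ × 1.06 × 31.0 = 4.72×10⁻³ Pa/m
Isobar spacing: Δn = ΔP/|∂P/∂n| = 400 Pa / 4.72×10⁻³ Pa/m = 84721 m ≈ 84.7 km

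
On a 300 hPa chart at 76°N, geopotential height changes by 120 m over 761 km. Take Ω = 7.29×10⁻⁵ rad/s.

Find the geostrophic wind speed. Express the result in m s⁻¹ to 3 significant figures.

10.9 m s⁻¹

Coriolis parameter at 76°N:
f = 2Ω sin φ = 2 × 7.29×10⁻⁵ × sin 76° = 1.41×10⁻⁴ s⁻¹
Height gradient: |∂Z/∂n| = 120 m / 761000 m = 1.58×10⁻⁴
On a pressure surface, geostrophic balance gives V_g = (g/f)|∂Z/∂n|:
V_g = 9.81 × 1.58×10⁻⁴ / 1.41×10⁻⁴ = 10.9 m/s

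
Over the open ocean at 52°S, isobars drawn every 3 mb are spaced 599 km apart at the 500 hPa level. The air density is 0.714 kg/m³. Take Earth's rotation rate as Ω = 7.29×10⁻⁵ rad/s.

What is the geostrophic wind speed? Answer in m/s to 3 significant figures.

Coriolis parameter at 52°S:
f = 2Ω sin φ = 2 × 7.29×10⁻⁵ × sin 52° = 1.15×10⁻⁴ s⁻¹
Pressure gradient: |∂P/∂n| = 300 Pa / 599000 m = 5.01×10⁻⁴ Pa/m
Geostrophic balance (pressure-gradient force = Coriolis force):
V_g = (1/(fρ)) |∂P/∂n| = 5.01×10⁻⁴ / (1.15×10⁻⁴ × 0.714) = 6.11 m/s

6.11 m/s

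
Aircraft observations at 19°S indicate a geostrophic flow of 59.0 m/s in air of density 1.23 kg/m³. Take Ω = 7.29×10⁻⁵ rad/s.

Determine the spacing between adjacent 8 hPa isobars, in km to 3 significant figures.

Coriolis parameter at 19°S:
f = 2Ω sin φ = 2 × 7.29×10⁻⁵ × sin 19° = 4.75×10⁻⁵ s⁻¹
Geostrophic balance rearranged: |∂P/∂n| = f ρ V_g
|∂P/∂n| = 4.75×10⁻⁵ × 1.23 × 59.0 = 3.44×10⁻³ Pa/m
Isobar spacing: Δn = ΔP/|∂P/∂n| = 800 Pa / 3.44×10⁻³ Pa/m = 232238 m ≈ 232 km

232 km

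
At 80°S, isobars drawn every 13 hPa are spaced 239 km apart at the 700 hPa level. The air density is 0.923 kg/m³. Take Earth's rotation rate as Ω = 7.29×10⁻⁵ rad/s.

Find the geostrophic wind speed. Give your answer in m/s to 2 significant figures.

41 m/s

Coriolis parameter at 80°S:
f = 2Ω sin φ = 2 × 7.29×10⁻⁵ × sin 80° = 1.44×10⁻⁴ s⁻¹
Pressure gradient: |∂P/∂n| = 1300 Pa / 239000 m = 5.44×10⁻³ Pa/m
Geostrophic balance (pressure-gradient force = Coriolis force):
V_g = (1/(fρ)) |∂P/∂n| = 5.44×10⁻³ / (1.44×10⁻⁴ × 0.923) = 41.0 m/s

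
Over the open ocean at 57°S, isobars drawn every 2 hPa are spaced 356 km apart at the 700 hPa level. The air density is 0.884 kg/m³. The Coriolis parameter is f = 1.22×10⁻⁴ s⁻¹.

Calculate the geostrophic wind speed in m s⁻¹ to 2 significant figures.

5.2 m s⁻¹

Pressure gradient: |∂P/∂n| = 200 Pa / 356000 m = 5.62×10⁻⁴ Pa/m
Geostrophic balance (pressure-gradient force = Coriolis force):
V_g = (1/(fρ)) |∂P/∂n| = 5.62×10⁻⁴ / (1.22×10⁻⁴ × 0.884) = 5.21 m/s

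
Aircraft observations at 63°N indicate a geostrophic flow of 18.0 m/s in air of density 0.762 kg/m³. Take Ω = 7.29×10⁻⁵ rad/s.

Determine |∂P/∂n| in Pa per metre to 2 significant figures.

1.8×10⁻³ Pa/m

Coriolis parameter at 63°N:
f = 2Ω sin φ = 2 × 7.29×10⁻⁵ × sin 63° = 1.30×10⁻⁴ s⁻¹
Geostrophic balance rearranged: |∂P/∂n| = f ρ V_g
|∂P/∂n| = 1.30×10⁻⁴ × 0.762 × 18.0 = 1.78×10⁻³ Pa/m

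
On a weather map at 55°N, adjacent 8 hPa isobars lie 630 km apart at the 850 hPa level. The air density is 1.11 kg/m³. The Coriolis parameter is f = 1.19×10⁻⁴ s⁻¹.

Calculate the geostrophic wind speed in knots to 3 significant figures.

18.7 knots

Pressure gradient: |∂P/∂n| = 800 Pa / 630000 m = 1.27×10⁻³ Pa/m
Geostrophic balance (pressure-gradient force = Coriolis force):
V_g = (1/(fρ)) |∂P/∂n| = 1.27×10⁻³ / (1.19×10⁻⁴ × 1.11) = 9.61 m/s
Converting: 9.61 m/s × 1.944 = 18.7 knots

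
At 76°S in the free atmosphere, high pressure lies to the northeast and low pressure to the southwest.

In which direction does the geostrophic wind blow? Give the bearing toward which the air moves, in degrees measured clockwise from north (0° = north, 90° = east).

The pressure-gradient force points toward the southwest (bearing 225°).
Geostrophic balance: in the Southern Hemisphere the Coriolis force deflects motion to the left, so the geostrophic wind blows 90° to the left of the pressure-gradient force (low pressure on the right).
Rotating 225° by 90° counterclockwise gives 135° — the wind blows toward the southeast.

135°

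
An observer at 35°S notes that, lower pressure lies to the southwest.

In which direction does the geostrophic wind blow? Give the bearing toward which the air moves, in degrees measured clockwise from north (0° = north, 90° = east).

135°

The pressure-gradient force points toward the southwest (bearing 225°).
Geostrophic balance: in the Southern Hemisphere the Coriolis force deflects motion to the left, so the geostrophic wind blows 90° to the left of the pressure-gradient force (low pressure on the right).
Rotating 225° by 90° counterclockwise gives 135° — the wind blows toward the southeast.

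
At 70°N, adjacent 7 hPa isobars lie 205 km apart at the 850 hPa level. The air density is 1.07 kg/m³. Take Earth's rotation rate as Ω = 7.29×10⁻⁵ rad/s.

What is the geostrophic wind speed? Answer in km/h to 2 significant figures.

Coriolis parameter at 70°N:
f = 2Ω sin φ = 2 × 7.29×10⁻⁵ × sin 70° = 1.37×10⁻⁴ s⁻¹
Pressure gradient: |∂P/∂n| = 700 Pa / 205000 m = 3.41×10⁻³ Pa/m
Geostrophic balance (pressure-gradient force = Coriolis force):
V_g = (1/(fρ)) |∂P/∂n| = 3.41×10⁻³ / (1.37×10⁻⁴ × 1.07) = 23.3 m/s
Converting: 23.3 m/s × 3.6 = 84 km/h

84 km/h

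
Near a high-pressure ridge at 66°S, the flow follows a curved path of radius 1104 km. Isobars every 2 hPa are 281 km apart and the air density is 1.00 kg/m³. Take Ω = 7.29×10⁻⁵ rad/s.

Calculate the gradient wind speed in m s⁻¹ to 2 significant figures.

5.6 m s⁻¹

Coriolis parameter at 66°S:
f = 2Ω sin φ = 2 × 7.29×10⁻⁵ × sin 66° = 1.33×10⁻⁴ s⁻¹
Pressure gradient: |∂P/∂n| = 200 Pa / 281000 m = 7.12×10⁻⁴ Pa/m
Geostrophic speed: V_g = |∂P/∂n|/(fρ) = 7.12×10⁻⁴/(1.33×10⁻⁴ × 1.00) = 5.34 m/s
Around a high, pressure-gradient force acts outward with centrifugal, so Coriolis balances both:
fV = (1/ρ)|∂P/∂n| + V²/R  →  V² − fR·V + fR·V_g = 0
With fR = 1.33×10⁻⁴ × 1104×10³ m = 147 m/s:
V = [fR − √((fR)² − 4 fR V_g)]/2 = [147 − √(147² − 4×147×5.34)]/2 = 5.55 m/s
Supergeostrophic (V > V_g = 5.34 m/s), as expected around a high.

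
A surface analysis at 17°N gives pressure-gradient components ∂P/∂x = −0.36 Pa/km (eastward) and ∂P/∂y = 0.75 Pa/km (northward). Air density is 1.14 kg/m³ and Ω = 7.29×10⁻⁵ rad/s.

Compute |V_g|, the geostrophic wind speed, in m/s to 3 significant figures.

Coriolis parameter at 17°N:
f = 2Ω sin φ = 2 × 7.29×10⁻⁵ × sin 17° = 4.26×10⁻⁵ s⁻¹
Component geostrophic relations (x east, y north):
u_g = −(1/(fρ)) ∂P/∂y,  v_g = (1/(fρ)) ∂P/∂x
u_g = −(0.75×10⁻³)/(4.26×10⁻⁵ × 1.14) = −15.4 m/s;  v_g = (−0.36×10⁻³)/(4.26×10⁻⁵ × 1.14) = −7.41 m/s
|V_g| = √(u_g² + v_g²) = 17.1 m/s

17.1 m/s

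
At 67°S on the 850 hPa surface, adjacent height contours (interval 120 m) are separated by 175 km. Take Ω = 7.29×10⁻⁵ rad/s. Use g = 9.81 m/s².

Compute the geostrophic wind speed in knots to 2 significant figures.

Coriolis parameter at 67°S:
f = 2Ω sin φ = 2 × 7.29×10⁻⁵ × sin 67° = 1.34×10⁻⁴ s⁻¹
Height gradient: |∂Z/∂n| = 120 m / 175000 m = 6.86×10⁻⁴
On a pressure surface, geostrophic balance gives V_g = (g/f)|∂Z/∂n|:
V_g = 9.81 × 6.86×10⁻⁴ / 1.34×10⁻⁴ = 50.1 m/s
Converting: 50.1 m/s × 1.944 = 97 knots

97 knots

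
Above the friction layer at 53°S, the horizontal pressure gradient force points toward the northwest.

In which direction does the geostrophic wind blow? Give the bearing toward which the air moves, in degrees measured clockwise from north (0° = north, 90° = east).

225°

The pressure-gradient force points toward the northwest (bearing 315°).
Geostrophic balance: in the Southern Hemisphere the Coriolis force deflects motion to the left, so the geostrophic wind blows 90° to the left of the pressure-gradient force (low pressure on the right).
Rotating 315° by 90° counterclockwise gives 225° — the wind blows toward the southwest.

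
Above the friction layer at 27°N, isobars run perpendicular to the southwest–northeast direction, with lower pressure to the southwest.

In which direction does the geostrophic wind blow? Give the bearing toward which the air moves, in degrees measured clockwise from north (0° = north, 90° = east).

315°

The pressure-gradient force points toward the southwest (bearing 225°).
Geostrophic balance: in the Northern Hemisphere the Coriolis force deflects motion to the right, so the geostrophic wind blows 90° to the right of the pressure-gradient force (low pressure on the left).
Rotating 225° by 90° clockwise gives 315° — the wind blows toward the northwest.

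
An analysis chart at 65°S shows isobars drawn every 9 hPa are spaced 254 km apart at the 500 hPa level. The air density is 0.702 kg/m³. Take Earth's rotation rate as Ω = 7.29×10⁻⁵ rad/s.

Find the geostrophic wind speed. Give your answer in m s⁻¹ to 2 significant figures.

Coriolis parameter at 65°S:
f = 2Ω sin φ = 2 × 7.29×10⁻⁵ × sin 65° = 1.32×10⁻⁴ s⁻¹
Pressure gradient: |∂P/∂n| = 900 Pa / 254000 m = 3.54×10⁻³ Pa/m
Geostrophic balance (pressure-gradient force = Coriolis force):
V_g = (1/(fρ)) |∂P/∂n| = 3.54×10⁻³ / (1.32×10⁻⁴ × 0.702) = 38.2 m/s

38 m s⁻¹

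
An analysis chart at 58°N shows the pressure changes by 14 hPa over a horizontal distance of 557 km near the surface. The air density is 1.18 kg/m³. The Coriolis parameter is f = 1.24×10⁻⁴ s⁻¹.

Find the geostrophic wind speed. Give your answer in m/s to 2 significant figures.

Pressure gradient: |∂P/∂n| = 1400 Pa / 557000 m = 2.51×10⁻³ Pa/m
Geostrophic balance (pressure-gradient force = Coriolis force):
V_g = (1/(fρ)) |∂P/∂n| = 2.51×10⁻³ / (1.24×10⁻⁴ × 1.18) = 17.2 m/s

17 m/s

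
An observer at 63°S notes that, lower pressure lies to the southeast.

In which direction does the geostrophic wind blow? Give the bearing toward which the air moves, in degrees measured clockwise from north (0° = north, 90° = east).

The pressure-gradient force points toward the southeast (bearing 135°).
Geostrophic balance: in the Southern Hemisphere the Coriolis force deflects motion to the left, so the geostrophic wind blows 90° to the left of the pressure-gradient force (low pressure on the right).
Rotating 135° by 90° counterclockwise gives 045° — the wind blows toward the northeast.

045°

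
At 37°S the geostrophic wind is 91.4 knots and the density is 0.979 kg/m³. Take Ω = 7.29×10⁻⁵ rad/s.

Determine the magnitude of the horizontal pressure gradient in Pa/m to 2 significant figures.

Coriolis parameter at 37°S:
f = 2Ω sin φ = 2 × 7.29×10⁻⁵ × sin 37° = 8.77×10⁻⁵ s⁻¹
Wind speed in SI: 91.4 knots = 47.0 m/s
Geostrophic balance rearranged: |∂P/∂n| = f ρ V_g
|∂P/∂n| = 8.77×10⁻⁵ × 0.979 × 47.0 = 4.04×10⁻³ Pa/m

4.0×10⁻³ Pa/m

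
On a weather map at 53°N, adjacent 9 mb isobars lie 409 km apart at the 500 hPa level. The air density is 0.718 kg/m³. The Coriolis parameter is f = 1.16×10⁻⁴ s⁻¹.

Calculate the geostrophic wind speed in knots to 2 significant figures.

Pressure gradient: |∂P/∂n| = 900 Pa / 409000 m = 2.20×10⁻³ Pa/m
Geostrophic balance (pressure-gradient force = Coriolis force):
V_g = (1/(fρ)) |∂P/∂n| = 2.20×10⁻³ / (1.16×10⁻⁴ × 0.718) = 26.4 m/s
Converting: 26.4 m/s × 1.944 = 51 knots

51 knots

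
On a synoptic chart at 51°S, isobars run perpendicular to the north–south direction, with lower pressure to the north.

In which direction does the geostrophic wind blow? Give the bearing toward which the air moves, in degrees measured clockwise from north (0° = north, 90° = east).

270°

The pressure-gradient force points toward the north (bearing 000°).
Geostrophic balance: in the Southern Hemisphere the Coriolis force deflects motion to the left, so the geostrophic wind blows 90° to the left of the pressure-gradient force (low pressure on the right).
Rotating 000° by 90° counterclockwise gives 270° — the wind blows toward the west.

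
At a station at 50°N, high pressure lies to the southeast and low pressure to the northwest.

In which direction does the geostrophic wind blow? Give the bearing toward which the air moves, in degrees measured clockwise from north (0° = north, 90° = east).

The pressure-gradient force points toward the northwest (bearing 315°).
Geostrophic balance: in the Northern Hemisphere the Coriolis force deflects motion to the right, so the geostrophic wind blows 90° to the right of the pressure-gradient force (low pressure on the left).
Rotating 315° by 90° clockwise gives 045° — the wind blows toward the northeast.

045°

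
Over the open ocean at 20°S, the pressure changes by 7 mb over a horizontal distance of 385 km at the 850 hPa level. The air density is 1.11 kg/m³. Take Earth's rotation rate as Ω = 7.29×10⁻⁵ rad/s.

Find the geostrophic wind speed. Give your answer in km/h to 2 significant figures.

120 km/h

Coriolis parameter at 20°S:
f = 2Ω sin φ = 2 × 7.29×10⁻⁵ × sin 20° = 4.99×10⁻⁵ s⁻¹
Pressure gradient: |∂P/∂n| = 700 Pa / 385000 m = 1.82×10⁻³ Pa/m
Geostrophic balance (pressure-gradient force = Coriolis force):
V_g = (1/(fρ)) |∂P/∂n| = 1.82×10⁻³ / (4.99×10⁻⁵ × 1.11) = 32.8 m/s
Converting: 32.8 m/s × 3.6 = 120 km/h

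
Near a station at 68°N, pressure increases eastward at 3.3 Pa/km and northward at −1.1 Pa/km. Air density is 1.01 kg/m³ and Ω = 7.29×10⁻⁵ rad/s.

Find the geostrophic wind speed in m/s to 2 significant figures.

25 m/s

Coriolis parameter at 68°N:
f = 2Ω sin φ = 2 × 7.29×10⁻⁵ × sin 68° = 1.35×10⁻⁴ s⁻¹
Component geostrophic relations (x east, y north):
u_g = −(1/(fρ)) ∂P/∂y,  v_g = (1/(fρ)) ∂P/∂x
u_g = −(−1.1×10⁻³)/(1.35×10⁻⁴ × 1.01) = 8.06 m/s;  v_g = (3.3×10⁻³)/(1.35×10⁻⁴ × 1.01) = 24.2 m/s
|V_g| = √(u_g² + v_g²) = 25.5 m/s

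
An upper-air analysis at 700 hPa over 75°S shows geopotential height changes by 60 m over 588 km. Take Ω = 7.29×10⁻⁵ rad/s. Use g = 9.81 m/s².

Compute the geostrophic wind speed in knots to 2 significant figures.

14 knots

Coriolis parameter at 75°S:
f = 2Ω sin φ = 2 × 7.29×10⁻⁵ × sin 75° = 1.41×10⁻⁴ s⁻¹
Height gradient: |∂Z/∂n| = 60 m / 588000 m = 1.02×10⁻⁴
On a pressure surface, geostrophic balance gives V_g = (g/f)|∂Z/∂n|:
V_g = 9.81 × 1.02×10⁻⁴ / 1.41×10⁻⁴ = 7.11 m/s
Converting: 7.11 m/s × 1.944 = 14 knots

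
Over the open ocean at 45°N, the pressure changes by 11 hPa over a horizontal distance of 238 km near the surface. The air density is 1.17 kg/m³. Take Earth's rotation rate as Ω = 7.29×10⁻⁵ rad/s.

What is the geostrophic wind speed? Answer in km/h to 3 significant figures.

Coriolis parameter at 45°N:
f = 2Ω sin φ = 2 × 7.29×10⁻⁵ × sin 45° = 1.03×10⁻⁴ s⁻¹
Pressure gradient: |∂P/∂n| = 1100 Pa / 238000 m = 4.62×10⁻³ Pa/m
Geostrophic balance (pressure-gradient force = Coriolis force):
V_g = (1/(fρ)) |∂P/∂n| = 4.62×10⁻³ / (1.03×10⁻⁴ × 1.17) = 38.3 m/s
Converting: 38.3 m/s × 3.6 = 138 km/h

138 km/h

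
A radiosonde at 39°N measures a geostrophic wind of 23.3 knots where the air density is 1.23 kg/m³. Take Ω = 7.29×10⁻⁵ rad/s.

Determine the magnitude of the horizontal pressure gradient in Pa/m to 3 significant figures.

1.35×10⁻³ Pa/m

Coriolis parameter at 39°N:
f = 2Ω sin φ = 2 × 7.29×10⁻⁵ × sin 39° = 9.18×10⁻⁵ s⁻¹
Wind speed in SI: 23.3 knots = 12.0 m/s
Geostrophic balance rearranged: |∂P/∂n| = f ρ V_g
|∂P/∂n| = 9.18×10⁻⁵ × 1.23 × 12.0 = 1.35×10⁻³ Pa/m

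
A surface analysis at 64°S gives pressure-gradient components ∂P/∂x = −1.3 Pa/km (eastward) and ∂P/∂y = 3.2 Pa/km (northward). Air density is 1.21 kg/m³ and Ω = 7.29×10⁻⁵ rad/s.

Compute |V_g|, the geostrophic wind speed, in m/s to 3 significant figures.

Coriolis parameter at 64°S:
f = 2Ω sin φ = 2 × 7.29×10⁻⁵ × sin 64° = 1.31×10⁻⁴ s⁻¹
In the Southern Hemisphere f is negative: f = −1.31×10⁻⁴ s⁻¹.
Component geostrophic relations (x east, y north):
u_g = −(1/(fρ)) ∂P/∂y,  v_g = (1/(fρ)) ∂P/∂x
u_g = −(3.2×10⁻³)/(−1.31×10⁻⁴ × 1.21) = 20.2 m/s;  v_g = (−1.3×10⁻³)/(−1.31×10⁻⁴ × 1.21) = 8.20 m/s
|V_g| = √(u_g² + v_g²) = 21.8 m/s

21.8 m/s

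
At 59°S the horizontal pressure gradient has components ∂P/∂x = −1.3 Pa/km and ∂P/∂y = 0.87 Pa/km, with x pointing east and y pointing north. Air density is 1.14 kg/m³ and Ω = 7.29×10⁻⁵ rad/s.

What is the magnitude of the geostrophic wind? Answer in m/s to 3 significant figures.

Coriolis parameter at 59°S:
f = 2Ω sin φ = 2 × 7.29×10⁻⁵ × sin 59° = 1.25×10⁻⁴ s⁻¹
In the Southern Hemisphere f is negative: f = −1.25×10⁻⁴ s⁻¹.
Component geostrophic relations (x east, y north):
u_g = −(1/(fρ)) ∂P/∂y,  v_g = (1/(fρ)) ∂P/∂x
u_g = −(0.87×10⁻³)/(−1.25×10⁻⁴ × 1.14) = 6.11 m/s;  v_g = (−1.3×10⁻³)/(−1.25×10⁻⁴ × 1.14) = 9.12 m/s
|V_g| = √(u_g² + v_g²) = 11.0 m/s

11.0 m/s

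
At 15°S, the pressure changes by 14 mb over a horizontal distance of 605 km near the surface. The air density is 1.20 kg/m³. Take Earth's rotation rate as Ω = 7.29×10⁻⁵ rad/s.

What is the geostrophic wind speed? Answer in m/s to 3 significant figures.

51.1 m/s

Coriolis parameter at 15°S:
f = 2Ω sin φ = 2 × 7.29×10⁻⁵ × sin 15° = 3.77×10⁻⁵ s⁻¹
Pressure gradient: |∂P/∂n| = 1400 Pa / 605000 m = 2.31×10⁻³ Pa/m
Geostrophic balance (pressure-gradient force = Coriolis force):
V_g = (1/(fρ)) |∂P/∂n| = 2.31×10⁻³ / (3.77×10⁻⁵ × 1.20) = 51.1 m/s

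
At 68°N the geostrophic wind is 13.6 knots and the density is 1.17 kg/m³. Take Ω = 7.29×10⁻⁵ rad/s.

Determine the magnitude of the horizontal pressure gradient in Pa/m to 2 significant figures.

1.1×10⁻³ Pa/m

Coriolis parameter at 68°N:
f = 2Ω sin φ = 2 × 7.29×10⁻⁵ × sin 68° = 1.35×10⁻⁴ s⁻¹
Wind speed in SI: 13.6 knots = 7.00 m/s
Geostrophic balance rearranged: |∂P/∂n| = f ρ V_g
|∂P/∂n| = 1.35×10⁻⁴ × 1.17 × 7.00 = 1.11×10⁻³ Pa/m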